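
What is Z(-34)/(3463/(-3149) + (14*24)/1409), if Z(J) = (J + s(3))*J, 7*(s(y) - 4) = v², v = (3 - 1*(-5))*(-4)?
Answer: 122796779116/26749121 ≈ 4590.7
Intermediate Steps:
v = -32 (v = (3 + 5)*(-4) = 8*(-4) = -32)
s(y) = 1052/7 (s(y) = 4 + (⅐)*(-32)² = 4 + (⅐)*1024 = 4 + 1024/7 = 1052/7)
Z(J) = J*(1052/7 + J) (Z(J) = (J + 1052/7)*J = (1052/7 + J)*J = J*(1052/7 + J))
Z(-34)/(3463/(-3149) + (14*24)/1409) = ((⅐)*(-34)*(1052 + 7*(-34)))/(3463/(-3149) + (14*24)/1409) = ((⅐)*(-34)*(1052 - 238))/(3463*(-1/3149) + 336*(1/1409)) = ((⅐)*(-34)*814)/(-3463/3149 + 336/1409) = -27676/(7*(-3821303/4436941)) = -27676/7*(-4436941/3821303) = 122796779116/26749121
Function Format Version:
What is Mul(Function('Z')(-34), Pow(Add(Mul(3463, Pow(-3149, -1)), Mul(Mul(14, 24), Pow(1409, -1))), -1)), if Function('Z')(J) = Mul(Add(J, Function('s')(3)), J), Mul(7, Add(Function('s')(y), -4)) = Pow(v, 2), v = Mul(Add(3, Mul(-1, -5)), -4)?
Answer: Rational(122796779116, 26749121) ≈ 4590.7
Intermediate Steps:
v = -32 (v = Mul(Add(3, 5), -4) = Mul(8, -4) = -32)
Function('s')(y) = Rational(1052, 7) (Function('s')(y) = Add(4, Mul(Rational(1, 7), Pow(-32, 2))) = Add(4, Mul(Rational(1, 7), 1024)) = Add(4, Rational(1024, 7)) = Rational(1052, 7))
Function('Z')(J) = Mul(J, Add(Rational(1052, 7), J)) (Function('Z')(J) = Mul(Add(J, Rational(1052, 7)), J) = Mul(Add(Rational(1052, 7), J), J) = Mul(J, Add(Rational(1052, 7), J)))
Mul(Function('Z')(-34), Pow(Add(Mul(3463, Pow(-3149, -1)), Mul(Mul(14, 24), Pow(1409, -1))), -1)) = Mul(Mul(Rational(1, 7), -34, Add(1052, Mul(7, -34))), Pow(Add(Mul(3463, Pow(-3149, -1)), Mul(Mul(14, 24), Pow(1409, -1))), -1)) = Mul(Mul(Rational(1, 7), -34, Add(1052, -238)), Pow(Add(Mul(3463, Rational(-1, 3149)), Mul(336, Rational(1, 1409))), -1)) = Mul(Mul(Rational(1, 7), -34, 814), Pow(Add(Rational(-3463, 3149), Rational(336, 1409)), -1)) = Mul(Rational(-27676, 7), Pow(Rational(-3821303, 4436941), -1)) = Mul(Rational(-27676, 7), Rational(-4436941, 3821303)) = Rational(122796779116, 26749121)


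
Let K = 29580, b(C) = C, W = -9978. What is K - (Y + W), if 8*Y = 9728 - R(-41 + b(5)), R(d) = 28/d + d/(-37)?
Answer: 102143153/2664 ≈ 38342.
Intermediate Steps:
R(d) = 28/d - d/37 (R(d) = 28/d + d*(-1/37) = 28/d - d/37)
Y = 3239359/2664 (Y = (9728 - (28/(-41 + 5) - (-41 + 5)/37))/8 = (9728 - (28/(-36) - 1/37*(-36)))/8 = (9728 - (28*(-1/36) + 36/37))/8 = (9728 - (-7/9 + 36/37))/8 = (9728 - 1*65/333)/8 = (9728 - 65/333)/8 = (⅛)*(3239359/333) = 3239359/2664 ≈ 1216.0)
K - (Y + W) = 29580 - (3239359/2664 - 9978) = 29580 - 1*(-23342033/2664) = 29580 + 23342033/2664 = 102143153/2664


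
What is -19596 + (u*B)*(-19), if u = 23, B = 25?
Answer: -30521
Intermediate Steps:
-19596 + (u*B)*(-19) = -19596 + (23*25)*(-19) = -19596 + 575*(-19) = -19596 - 10925 = -30521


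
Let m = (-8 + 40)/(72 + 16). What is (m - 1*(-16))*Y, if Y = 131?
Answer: 23580/11 ≈ 2143.6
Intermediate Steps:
m = 4/11 (m = 32/88 = 32*(1/88) = 4/11 ≈ 0.36364)
(m - 1*(-16))*Y = (4/11 - 1*(-16))*131 = (4/11 + 16)*131 = (180/11)*131 = 23580/11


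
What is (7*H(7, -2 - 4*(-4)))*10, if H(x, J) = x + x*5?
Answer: 2940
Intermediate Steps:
H(x, J) = 6*x (H(x, J) = x + 5*x = 6*x)
(7*H(7, -2 - 4*(-4)))*10 = (7*(6*7))*10 = (7*42)*10 = 294*10 = 2940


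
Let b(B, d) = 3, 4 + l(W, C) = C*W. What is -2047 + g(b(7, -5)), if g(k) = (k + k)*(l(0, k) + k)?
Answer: -2053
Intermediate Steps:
l(W, C) = -4 + C*W
g(k) = 2*k*(-4 + k) (g(k) = (k + k)*((-4 + k*0) + k) = (2*k)*((-4 + 0) + k) = (2*k)*(-4 + k) = 2*k*(-4 + k))
-2047 + g(b(7, -5)) = -2047 + 2*3*(-4 + 3) = -2047 + 2*3*(-1) = -2047 - 6 = -2053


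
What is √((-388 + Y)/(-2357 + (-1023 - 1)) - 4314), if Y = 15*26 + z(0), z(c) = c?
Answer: 2*I*√251602221/483 ≈ 65.681*I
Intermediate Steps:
Y = 390 (Y = 15*26 + 0 = 390 + 0 = 390)
√((-388 + Y)/(-2357 + (-1023 - 1)) - 4314) = √((-388 + 390)/(-2357 + (-1023 - 1)) - 4314) = √(2/(-2357 - 1024) - 4314) = √(2/(-3381) - 4314) = √(2*(-1/3381) - 4314) = √(-2/3381 - 4314) = √(-14585636/3381) = 2*I*√251602221/483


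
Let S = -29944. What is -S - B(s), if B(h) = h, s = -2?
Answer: 29946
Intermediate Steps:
-S - B(s) = -1*(-29944) - 1*(-2) = 29944 + 2 = 29946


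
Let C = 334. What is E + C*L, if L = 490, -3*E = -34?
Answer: 491014/3 ≈ 1.6367e+5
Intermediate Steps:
E = 34/3 (E = -⅓*(-34) = 34/3 ≈ 11.333)
E + C*L = 34/3 + 334*490 = 34/3 + 163660 = 491014/3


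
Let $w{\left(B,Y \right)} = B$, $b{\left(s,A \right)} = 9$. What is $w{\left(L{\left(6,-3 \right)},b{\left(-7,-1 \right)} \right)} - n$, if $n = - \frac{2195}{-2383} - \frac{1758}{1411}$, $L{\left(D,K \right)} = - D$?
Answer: $- \frac{19082309}{3362413} \approx -5.6752$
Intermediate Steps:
$n = - \frac{1092169}{3362413}$ ($n = \left(-2195\right) \left(- \frac{1}{2383}\right) - \frac{1758}{1411} = \frac{2195}{2383} - \frac{1758}{1411} = - \frac{1092169}{3362413} \approx -0.32482$)
$w{\left(L{\left(6,-3 \right)},b{\left(-7,-1 \right)} \right)} - n = \left(-1\right) 6 - - \frac{1092169}{3362413} = -6 + \frac{1092169}{3362413} = - \frac{19082309}{3362413}$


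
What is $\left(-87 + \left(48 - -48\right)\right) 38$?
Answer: $342$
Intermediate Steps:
$\left(-87 + \left(48 - -48\right)\right) 38 = \left(-87 + \left(48 + 48\right)\right) 38 = \left(-87 + 96\right) 38 = 9 \cdot 38 = 342$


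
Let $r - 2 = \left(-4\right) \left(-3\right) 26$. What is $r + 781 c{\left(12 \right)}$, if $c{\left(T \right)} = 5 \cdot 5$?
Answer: $19839$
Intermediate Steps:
$c{\left(T \right)} = 25$
$r = 314$ ($r = 2 + \left(-4\right) \left(-3\right) 26 = 2 + 12 \cdot 26 = 2 + 312 = 314$)
$r + 781 c{\left(12 \right)} = 314 + 781 \cdot 25 = 314 + 19525 = 19839$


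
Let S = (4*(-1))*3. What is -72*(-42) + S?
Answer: 3012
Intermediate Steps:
S = -12 (S = -4*3 = -12)
-72*(-42) + S = -72*(-42) - 12 = 3024 - 12 = 3012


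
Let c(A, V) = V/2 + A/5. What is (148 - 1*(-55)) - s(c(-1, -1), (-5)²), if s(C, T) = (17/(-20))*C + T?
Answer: 35481/200 ≈ 177.41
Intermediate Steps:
c(A, V) = V/2 + A/5 (c(A, V) = V*(½) + A*(⅕) = V/2 + A/5)
s(C, T) = T - 17*C/20 (s(C, T) = (17*(-1/20))*C + T = -17*C/20 + T = T - 17*C/20)
(148 - 1*(-55)) - s(c(-1, -1), (-5)²) = (148 - 1*(-55)) - ((-5)² - 17*((½)*(-1) + (⅕)*(-1))/20) = (148 + 55) - (25 - 17*(-½ - ⅕)/20) = 203 - (25 - 17/20*(-7/10)) = 203 - (25 + 119/200) = 203 - 1*5119/200 = 203 - 5119/200 = 35481/200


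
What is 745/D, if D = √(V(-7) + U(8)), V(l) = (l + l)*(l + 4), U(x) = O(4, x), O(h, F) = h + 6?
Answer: 745*√13/26 ≈ 103.31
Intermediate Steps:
O(h, F) = 6 + h
U(x) = 10 (U(x) = 6 + 4 = 10)
V(l) = 2*l*(4 + l) (V(l) = (2*l)*(4 + l) = 2*l*(4 + l))
D = 2*√13 (D = √(2*(-7)*(4 - 7) + 10) = √(2*(-7)*(-3) + 10) = √(42 + 10) = √52 = 2*√13 ≈ 7.2111)
745/D = 745/(2*√13) = (√13/26)*745 = 745*√13/26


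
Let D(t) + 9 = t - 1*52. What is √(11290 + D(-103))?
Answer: √11126 ≈ 105.48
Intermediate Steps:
D(t) = -61 + t (D(t) = -9 + (t - 1*52) = -9 + (t - 52) = -9 + (-52 + t) = -61 + t)
√(11290 + D(-103)) = √(11290 + (-61 - 103)) = √(11290 - 164) = √11126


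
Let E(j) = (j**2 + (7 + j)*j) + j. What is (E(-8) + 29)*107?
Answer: 9951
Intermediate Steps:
E(j) = j + j**2 + j*(7 + j) (E(j) = (j**2 + j*(7 + j)) + j = j + j**2 + j*(7 + j))
(E(-8) + 29)*107 = (2*(-8)*(4 - 8) + 29)*107 = (2*(-8)*(-4) + 29)*107 = (64 + 29)*107 = 93*107 = 9951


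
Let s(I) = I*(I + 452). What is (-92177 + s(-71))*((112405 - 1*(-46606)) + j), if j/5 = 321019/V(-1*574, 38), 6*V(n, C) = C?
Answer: -934329506632/19 ≈ -4.9175e+10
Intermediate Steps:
V(n, C) = C/6
s(I) = I*(452 + I)
j = 4815285/19 (j = 5*(321019/(((⅙)*38))) = 5*(321019/(19/3)) = 5*(321019*(3/19)) = 5*(963057/19) = 4815285/19 ≈ 2.5344e+5)
(-92177 + s(-71))*((112405 - 1*(-46606)) + j) = (-92177 - 71*(452 - 71))*((112405 - 1*(-46606)) + 4815285/19) = (-92177 - 71*381)*((112405 + 46606) + 4815285/19) = (-92177 - 27051)*(159011 + 4815285/19) = -119228*7836494/19 = -934329506632/19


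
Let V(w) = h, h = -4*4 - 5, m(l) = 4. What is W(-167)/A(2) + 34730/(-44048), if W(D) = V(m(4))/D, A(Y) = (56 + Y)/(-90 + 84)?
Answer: -85486207/106662232 ≈ -0.80147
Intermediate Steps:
h = -21 (h = -16 - 5 = -21)
V(w) = -21
A(Y) = -28/3 - Y/6 (A(Y) = (56 + Y)/(-6) = (56 + Y)*(-⅙) = -28/3 - Y/6)
W(D) = -21/D
W(-167)/A(2) + 34730/(-44048) = (-21/(-167))/(-28/3 - ⅙*2) + 34730/(-44048) = (-21*(-1/167))/(-28/3 - ⅓) + 34730*(-1/44048) = 21/(167*(-29/3)) - 17365/22024 = (21/167)*(-3/29) - 17365/22024 = -63/4843 - 17365/22024 = -85486207/106662232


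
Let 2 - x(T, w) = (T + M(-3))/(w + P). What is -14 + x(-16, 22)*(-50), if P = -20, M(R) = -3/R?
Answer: -489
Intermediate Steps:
x(T, w) = 2 - (1 + T)/(-20 + w) (x(T, w) = 2 - (T - 3/(-3))/(w - 20) = 2 - (T - 3*(-⅓))/(-20 + w) = 2 - (T + 1)/(-20 + w) = 2 - (1 + T)/(-20 + w))
-14 + x(-16, 22)*(-50) = -14 + ((-41 - 1*(-16) + 2*22)/(-20 + 22))*(-50) = -14 + ((-41 + 16 + 44)/2)*(-50) = -14 + ((½)*19)*(-50) = -14 + (19/2)*(-50) = -14 - 475 = -489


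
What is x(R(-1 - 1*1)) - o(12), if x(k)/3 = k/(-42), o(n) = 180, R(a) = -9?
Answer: -2511/14 ≈ -179.36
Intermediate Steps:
x(k) = -k/14 (x(k) = 3*(k/(-42)) = 3*(k*(-1/42)) = 3*(-k/42) = -k/14)
x(R(-1 - 1*1)) - o(12) = -1/14*(-9) - 1*180 = 9/14 - 180 = -2511/14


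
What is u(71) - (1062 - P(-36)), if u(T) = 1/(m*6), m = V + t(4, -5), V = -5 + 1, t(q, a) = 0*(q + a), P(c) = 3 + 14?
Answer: -25081/24 ≈ -1045.0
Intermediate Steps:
P(c) = 17
t(q, a) = 0 (t(q, a) = 0*(a + q) = 0)
V = -4
m = -4 (m = -4 + 0 = -4)
u(T) = -1/24 (u(T) = 1/(-4*6) = 1/(-24) = -1/24)
u(71) - (1062 - P(-36)) = -1/24 - (1062 - 1*17) = -1/24 - (1062 - 17) = -1/24 - 1*1045 = -1/24 - 1045 = -25081/24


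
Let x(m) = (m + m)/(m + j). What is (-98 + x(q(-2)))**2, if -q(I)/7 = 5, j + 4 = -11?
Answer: 233289/25 ≈ 9331.6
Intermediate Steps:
j = -15 (j = -4 - 11 = -15)
q(I) = -35 (q(I) = -7*5 = -35)
x(m) = 2*m/(-15 + m) (x(m) = (m + m)/(m - 15) = (2*m)/(-15 + m) = 2*m/(-15 + m))
(-98 + x(q(-2)))**2 = (-98 + 2*(-35)/(-15 - 35))**2 = (-98 + 2*(-35)/(-50))**2 = (-98 + 2*(-35)*(-1/50))**2 = (-98 + 7/5)**2 = (-483/5)**2 = 233289/25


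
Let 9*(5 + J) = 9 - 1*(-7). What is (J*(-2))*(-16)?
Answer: -928/9 ≈ -103.11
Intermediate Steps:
J = -29/9 (J = -5 + (9 - 1*(-7))/9 = -5 + (9 + 7)/9 = -5 + (⅑)*16 = -5 + 16/9 = -29/9 ≈ -3.2222)
(J*(-2))*(-16) = -29/9*(-2)*(-16) = (58/9)*(-16) = -928/9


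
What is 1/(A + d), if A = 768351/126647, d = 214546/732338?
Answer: 46374205343/294932120950 ≈ 0.15724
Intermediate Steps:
d = 107273/366169 (d = 214546*(1/732338) = 107273/366169 ≈ 0.29296)
A = 768351/126647 (A = 768351*(1/126647) = 768351/126647 ≈ 6.0669)
1/(A + d) = 1/(768351/126647 + 107273/366169) = 1/(294932120950/46374205343) = 46374205343/294932120950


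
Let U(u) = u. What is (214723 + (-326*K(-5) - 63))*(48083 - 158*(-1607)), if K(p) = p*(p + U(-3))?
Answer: 60887022180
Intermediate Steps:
K(p) = p*(-3 + p) (K(p) = p*(p - 3) = p*(-3 + p))
(214723 + (-326*K(-5) - 63))*(48083 - 158*(-1607)) = (214723 + (-(-1630)*(-3 - 5) - 63))*(48083 - 158*(-1607)) = (214723 + (-(-1630)*(-8) - 63))*(48083 + 253906) = (214723 + (-326*40 - 63))*301989 = (214723 + (-13040 - 63))*301989 = (214723 - 13103)*301989 = 201620*301989 = 60887022180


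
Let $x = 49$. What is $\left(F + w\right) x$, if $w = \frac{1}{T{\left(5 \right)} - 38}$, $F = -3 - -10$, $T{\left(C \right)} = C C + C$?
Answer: $\frac{2695}{8} \approx 336.88$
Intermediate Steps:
$T{\left(C \right)} = C + C^{2}$ ($T{\left(C \right)} = C^{2} + C = C + C^{2}$)
$F = 7$ ($F = -3 + 10 = 7$)
$w = - \frac{1}{8}$ ($w = \frac{1}{5 \left(1 + 5\right) - 38} = \frac{1}{5 \cdot 6 - 38} = \frac{1}{30 - 38} = \frac{1}{-8} = - \frac{1}{8} \approx -0.125$)
$\left(F + w\right) x = \left(7 - \frac{1}{8}\right) 49 = \frac{55}{8} \cdot 49 = \frac{2695}{8}$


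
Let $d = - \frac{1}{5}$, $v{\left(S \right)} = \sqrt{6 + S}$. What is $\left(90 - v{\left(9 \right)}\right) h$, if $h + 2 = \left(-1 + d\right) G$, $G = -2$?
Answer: $36 - \frac{2 \sqrt{15}}{5} \approx 34.451$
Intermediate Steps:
$d = - \frac{1}{5}$ ($d = \left(-1\right) \frac{1}{5} = - \frac{1}{5} \approx -0.2$)
$h = \frac{2}{5}$ ($h = -2 + \left(-1 - \frac{1}{5}\right) \left(-2\right) = -2 - - \frac{12}{5} = -2 + \frac{12}{5} = \frac{2}{5} \approx 0.4$)
$\left(90 - v{\left(9 \right)}\right) h = \left(90 - \sqrt{6 + 9}\right) \frac{2}{5} = \left(90 - \sqrt{15}\right) \frac{2}{5} = 36 - \frac{2 \sqrt{15}}{5}$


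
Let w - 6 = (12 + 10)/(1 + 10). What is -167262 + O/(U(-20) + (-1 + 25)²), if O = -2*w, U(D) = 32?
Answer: -6355957/38 ≈ -1.6726e+5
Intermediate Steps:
w = 8 (w = 6 + (12 + 10)/(1 + 10) = 6 + 22/11 = 6 + 22*(1/11) = 6 + 2 = 8)
O = -16 (O = -2*8 = -16)
-167262 + O/(U(-20) + (-1 + 25)²) = -167262 - 16/(32 + (-1 + 25)²) = -167262 - 16/(32 + 24²) = -167262 - 16/(32 + 576) = -167262 - 16/608 = -167262 + (1/608)*(-16) = -167262 - 1/38 = -6355957/38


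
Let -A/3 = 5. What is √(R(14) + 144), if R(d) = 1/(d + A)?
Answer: √143 ≈ 11.958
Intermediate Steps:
A = -15 (A = -3*5 = -15)
R(d) = 1/(-15 + d) (R(d) = 1/(d - 15) = 1/(-15 + d))
√(R(14) + 144) = √(1/(-15 + 14) + 144) = √(1/(-1) + 144) = √(-1 + 144) = √143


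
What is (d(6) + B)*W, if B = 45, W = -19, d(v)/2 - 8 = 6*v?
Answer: -2527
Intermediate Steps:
d(v) = 16 + 12*v (d(v) = 16 + 2*(6*v) = 16 + 12*v)
(d(6) + B)*W = ((16 + 12*6) + 45)*(-19) = ((16 + 72) + 45)*(-19) = (88 + 45)*(-19) = 133*(-19) = -2527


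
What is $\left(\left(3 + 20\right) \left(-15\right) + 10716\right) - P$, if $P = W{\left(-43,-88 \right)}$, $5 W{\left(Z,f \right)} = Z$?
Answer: $\frac{51898}{5} \approx 10380.0$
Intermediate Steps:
$W{\left(Z,f \right)} = \frac{Z}{5}$
$P = - \frac{43}{5}$ ($P = \frac{1}{5} \left(-43\right) = - \frac{43}{5} \approx -8.6$)
$\left(\left(3 + 20\right) \left(-15\right) + 10716\right) - P = \left(\left(3 + 20\right) \left(-15\right) + 10716\right) - - \frac{43}{5} = \left(23 \left(-15\right) + 10716\right) + \frac{43}{5} = \left(-345 + 10716\right) + \frac{43}{5} = 10371 + \frac{43}{5} = \frac{51898}{5}$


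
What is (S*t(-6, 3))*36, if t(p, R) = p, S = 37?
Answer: -7992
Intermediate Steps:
(S*t(-6, 3))*36 = (37*(-6))*36 = -222*36 = -7992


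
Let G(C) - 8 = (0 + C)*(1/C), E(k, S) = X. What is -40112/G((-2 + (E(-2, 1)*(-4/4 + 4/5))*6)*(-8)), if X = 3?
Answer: -40112/9 ≈ -4456.9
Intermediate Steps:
E(k, S) = 3
G(C) = 9 (G(C) = 8 + (0 + C)*(1/C) = 8 + C/C = 8 + 1 = 9)
-40112/G((-2 + (E(-2, 1)*(-4/4 + 4/5))*6)*(-8)) = -40112/9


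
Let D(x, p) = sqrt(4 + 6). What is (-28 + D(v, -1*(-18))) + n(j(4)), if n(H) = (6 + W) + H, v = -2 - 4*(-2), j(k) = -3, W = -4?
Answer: -29 + sqrt(10) ≈ -25.838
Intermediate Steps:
v = 6 (v = -2 + 8 = 6)
D(x, p) = sqrt(10)
n(H) = 2 + H (n(H) = (6 - 4) + H = 2 + H)
(-28 + D(v, -1*(-18))) + n(j(4)) = (-28 + sqrt(10)) + (2 - 3) = (-28 + sqrt(10)) - 1 = -29 + sqrt(10)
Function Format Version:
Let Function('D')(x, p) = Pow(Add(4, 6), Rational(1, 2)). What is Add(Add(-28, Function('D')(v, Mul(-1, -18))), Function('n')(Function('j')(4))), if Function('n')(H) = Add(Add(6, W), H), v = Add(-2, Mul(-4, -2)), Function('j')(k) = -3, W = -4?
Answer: Add(-29, Pow(10, Rational(1, 2))) ≈ -25.838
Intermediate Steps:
v = 6 (v = Add(-2, 8) = 6)
Function('D')(x, p) = Pow(10, Rational(1, 2))
Function('n')(H) = Add(2, H) (Function('n')(H) = Add(Add(6, -4), H) = Add(2, H))
Add(Add(-28, Function('D')(v, Mul(-1, -18))), Function('n')(Function('j')(4))) = Add(Add(-28, Pow(10, Rational(1, 2))), Add(2, -3)) = Add(Add(-28, Pow(10, Rational(1, 2))), -1) = Add(-29, Pow(10, Rational(1, 2)))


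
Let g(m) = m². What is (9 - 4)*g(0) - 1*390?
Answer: -390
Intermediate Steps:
(9 - 4)*g(0) - 1*390 = (9 - 4)*0² - 1*390 = 5*0 - 390 = 0 - 390 = -390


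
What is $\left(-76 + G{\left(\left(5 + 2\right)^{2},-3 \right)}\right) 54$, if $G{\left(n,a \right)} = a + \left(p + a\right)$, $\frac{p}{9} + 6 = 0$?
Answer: $-7344$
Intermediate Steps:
$p = -54$ ($p = -54 + 9 \cdot 0 = -54 + 0 = -54$)
$G{\left(n,a \right)} = -54 + 2 a$ ($G{\left(n,a \right)} = a + \left(-54 + a\right) = -54 + 2 a$)
$\left(-76 + G{\left(\left(5 + 2\right)^{2},-3 \right)}\right) 54 = \left(-76 + \left(-54 + 2 \left(-3\right)\right)\right) 54 = \left(-76 - 60\right) 54 = \left(-136\right) 54 = -7344$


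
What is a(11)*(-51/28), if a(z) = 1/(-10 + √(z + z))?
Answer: 85/364 + 17*√22/728 ≈ 0.34305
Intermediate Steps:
a(z) = 1/(-10 + √2*√z) (a(z) = 1/(-10 + √(2*z)) = 1/(-10 + √2*√z))
a(11)*(-51/28) = (-51/28)/(-10 + √2*√11) = (-51*1/28)/(-10 + √22) = -51/28/(-10 + √22) = -51/(28*(-10 + √22))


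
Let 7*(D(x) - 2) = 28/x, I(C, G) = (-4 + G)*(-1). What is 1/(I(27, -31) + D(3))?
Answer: 3/115 ≈ 0.026087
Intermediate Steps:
I(C, G) = 4 - G
D(x) = 2 + 4/x (D(x) = 2 + (28/x)/7 = 2 + 4/x)
1/(I(27, -31) + D(3)) = 1/((4 - 1*(-31)) + (2 + 4/3)) = 1/((4 + 31) + (2 + 4*(⅓))) = 1/(35 + (2 + 4/3)) = 1/(35 + 10/3) = 1/(115/3) = 3/115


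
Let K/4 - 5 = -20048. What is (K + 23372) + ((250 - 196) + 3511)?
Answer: -53235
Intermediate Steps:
K = -80172 (K = 20 + 4*(-20048) = 20 - 80192 = -80172)
(K + 23372) + ((250 - 196) + 3511) = (-80172 + 23372) + ((250 - 196) + 3511) = -56800 + (54 + 3511) = -56800 + 3565 = -53235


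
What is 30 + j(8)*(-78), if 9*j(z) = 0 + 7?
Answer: -92/3 ≈ -30.667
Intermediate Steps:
j(z) = 7/9 (j(z) = (0 + 7)/9 = (⅑)*7 = 7/9)
30 + j(8)*(-78) = 30 + (7/9)*(-78) = 30 - 182/3 = -92/3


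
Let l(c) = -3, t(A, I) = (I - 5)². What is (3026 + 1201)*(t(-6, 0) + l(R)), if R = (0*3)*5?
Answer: 92994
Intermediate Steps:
R = 0 (R = 0*5 = 0)
t(A, I) = (-5 + I)²
(3026 + 1201)*(t(-6, 0) + l(R)) = (3026 + 1201)*((-5 + 0)² - 3) = 4227*((-5)² - 3) = 4227*(25 - 3) = 4227*22 = 92994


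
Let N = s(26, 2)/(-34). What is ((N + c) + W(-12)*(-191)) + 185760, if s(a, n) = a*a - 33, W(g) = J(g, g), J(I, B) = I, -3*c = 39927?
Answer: 5940619/34 ≈ 1.7472e+5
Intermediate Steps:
c = -13309 (c = -1/3*39927 = -13309)
W(g) = g
s(a, n) = -33 + a**2 (s(a, n) = a**2 - 33 = -33 + a**2)
N = -643/34 (N = (-33 + 26**2)/(-34) = -(-33 + 676)/34 = -1/34*643 = -643/34 ≈ -18.912)
((N + c) + W(-12)*(-191)) + 185760 = ((-643/34 - 13309) - 12*(-191)) + 185760 = (-453149/34 + 2292) + 185760 = -375221/34 + 185760 = 5940619/34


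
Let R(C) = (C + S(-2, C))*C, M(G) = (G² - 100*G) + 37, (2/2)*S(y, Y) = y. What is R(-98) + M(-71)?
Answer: 21978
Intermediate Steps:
S(y, Y) = y
M(G) = 37 + G² - 100*G
R(C) = C*(-2 + C) (R(C) = (C - 2)*C = (-2 + C)*C = C*(-2 + C))
R(-98) + M(-71) = -98*(-2 - 98) + (37 + (-71)² - 100*(-71)) = -98*(-100) + (37 + 5041 + 7100) = 9800 + 12178 = 21978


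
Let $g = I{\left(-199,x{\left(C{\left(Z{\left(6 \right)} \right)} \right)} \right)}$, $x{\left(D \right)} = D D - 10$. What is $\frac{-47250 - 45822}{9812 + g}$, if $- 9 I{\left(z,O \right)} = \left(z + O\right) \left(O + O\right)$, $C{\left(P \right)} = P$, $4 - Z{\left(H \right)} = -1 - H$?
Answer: $- \frac{69804}{8987} \approx -7.7672$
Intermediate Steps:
$Z{\left(H \right)} = 5 + H$ ($Z{\left(H \right)} = 4 - \left(-1 - H\right) = 4 + \left(1 + H\right) = 5 + H$)
$x{\left(D \right)} = -10 + D^{2}$ ($x{\left(D \right)} = D^{2} - 10 = -10 + D^{2}$)
$I{\left(z,O \right)} = - \frac{2 O \left(O + z\right)}{9}$ ($I{\left(z,O \right)} = - \frac{\left(z + O\right) \left(O + O\right)}{9} = - \frac{\left(O + z\right) 2 O}{9} = - \frac{2 O \left(O + z\right)}{9}$)
$g = \frac{6512}{3}$ ($g = - \frac{2 \left(-10 + \left(5 + 6\right)^{2}\right) \left(\left(-10 + \left(5 + 6\right)^{2}\right) - 199\right)}{9} = - \frac{2 \left(-10 + 11^{2}\right) \left(\left(-10 + 11^{2}\right) - 199\right)}{9} = - \frac{2 \left(-10 + 121\right) \left(\left(-10 + 121\right) - 199\right)}{9} = \left(- \frac{2}{9}\right) 111 \left(111 - 199\right) = \left(- \frac{2}{9}\right) 111 \left(-88\right) = \frac{6512}{3} \approx 2170.7$)
$\frac{-47250 - 45822}{9812 + g} = \frac{-47250 - 45822}{9812 + \frac{6512}{3}} = - \frac{93072}{\frac{35948}{3}} = \left(-93072\right) \frac{3}{35948} = - \frac{69804}{8987}$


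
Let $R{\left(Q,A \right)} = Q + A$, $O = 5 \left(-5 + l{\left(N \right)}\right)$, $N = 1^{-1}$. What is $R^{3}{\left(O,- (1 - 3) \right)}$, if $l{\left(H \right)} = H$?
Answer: $-5832$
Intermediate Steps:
$N = 1$
$O = -20$ ($O = 5 \left(-5 + 1\right) = 5 \left(-4\right) = -20$)
$R{\left(Q,A \right)} = A + Q$
$R^{3}{\left(O,- (1 - 3) \right)} = \left(- (1 - 3) - 20\right)^{3} = \left(\left(-1\right) \left(-2\right) - 20\right)^{3} = \left(2 - 20\right)^{3} = \left(-18\right)^{3} = -5832$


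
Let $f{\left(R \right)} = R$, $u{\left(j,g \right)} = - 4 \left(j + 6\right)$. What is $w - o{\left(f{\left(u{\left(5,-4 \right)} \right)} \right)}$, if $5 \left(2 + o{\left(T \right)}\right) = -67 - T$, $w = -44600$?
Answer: $- \frac{222967}{5} \approx -44593.0$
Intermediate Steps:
$u{\left(j,g \right)} = -24 - 4 j$ ($u{\left(j,g \right)} = - 4 \left(6 + j\right) = -24 - 4 j$)
$o{\left(T \right)} = - \frac{77}{5} - \frac{T}{5}$ ($o{\left(T \right)} = -2 + \frac{-67 - T}{5} = -2 - \left(\frac{67}{5} + \frac{T}{5}\right) = - \frac{77}{5} - \frac{T}{5}$)
$w - o{\left(f{\left(u{\left(5,-4 \right)} \right)} \right)} = -44600 - \left(- \frac{77}{5} - \frac{-24 - 20}{5}\right) = -44600 - \left(- \frac{77}{5} - - \frac{44}{5}\right) = -44600 - \left(- \frac{77}{5} + \frac{44}{5}\right) = -44600 - - \frac{33}{5} = -44600 + \frac{33}{5} = - \frac{222967}{5}$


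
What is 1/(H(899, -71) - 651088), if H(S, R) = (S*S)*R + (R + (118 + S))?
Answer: -1/58032413 ≈ -1.7232e-8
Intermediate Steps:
H(S, R) = 118 + R + S + R*S² (H(S, R) = S²*R + (118 + R + S) = R*S² + (118 + R + S) = 118 + R + S + R*S²)
1/(H(899, -71) - 651088) = 1/((118 - 71 + 899 - 71*899²) - 651088) = 1/((118 - 71 + 899 - 71*808201) - 651088) = 1/((118 - 71 + 899 - 57382271) - 651088) = 1/(-57381325 - 651088) = 1/(-58032413) = -1/58032413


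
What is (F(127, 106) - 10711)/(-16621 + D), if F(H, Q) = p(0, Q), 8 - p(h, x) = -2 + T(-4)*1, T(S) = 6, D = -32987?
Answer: 3569/16536 ≈ 0.21583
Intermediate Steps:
p(h, x) = 4 (p(h, x) = 8 - (-2 + 6*1) = 8 - (-2 + 6) = 8 - 1*4 = 8 - 4 = 4)
F(H, Q) = 4
(F(127, 106) - 10711)/(-16621 + D) = (4 - 10711)/(-16621 - 32987) = -10707/(-49608) = -10707*(-1/49608) = 3569/16536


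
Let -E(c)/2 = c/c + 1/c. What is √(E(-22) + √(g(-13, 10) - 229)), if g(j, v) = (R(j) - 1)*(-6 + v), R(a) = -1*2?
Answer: √(-231 + 121*I*√241)/11 ≈ 2.6203 + 2.9623*I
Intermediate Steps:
R(a) = -2
g(j, v) = 18 - 3*v (g(j, v) = (-2 - 1)*(-6 + v) = -3*(-6 + v) = 18 - 3*v)
E(c) = -2 - 2/c (E(c) = -2*(c/c + 1/c) = -2*(1 + 1/c) = -2 - 2/c)
√(E(-22) + √(g(-13, 10) - 229)) = √((-2 - 2/(-22)) + √((18 - 3*10) - 229)) = √((-2 - 2*(-1/22)) + √((18 - 30) - 229)) = √((-2 + 1/11) + √(-12 - 229)) = √(-21/11 + √(-241)) = √(-21/11 + I*√241)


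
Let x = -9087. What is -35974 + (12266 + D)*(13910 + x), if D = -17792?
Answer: -26687872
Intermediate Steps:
-35974 + (12266 + D)*(13910 + x) = -35974 + (12266 - 17792)*(13910 - 9087) = -35974 - 5526*4823 = -35974 - 26651898 = -26687872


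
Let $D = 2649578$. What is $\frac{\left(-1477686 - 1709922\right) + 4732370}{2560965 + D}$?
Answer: $\frac{1544762}{5210543} \approx 0.29647$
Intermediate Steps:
$\frac{\left(-1477686 - 1709922\right) + 4732370}{2560965 + D} = \frac{\left(-1477686 - 1709922\right) + 4732370}{2560965 + 2649578} = \frac{-3187608 + 4732370}{5210543} = 1544762 \cdot \frac{1}{5210543} = \frac{1544762}{5210543}$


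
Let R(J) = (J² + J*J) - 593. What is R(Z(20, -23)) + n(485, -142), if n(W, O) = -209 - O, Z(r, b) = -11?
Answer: -418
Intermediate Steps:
R(J) = -593 + 2*J² (R(J) = (J² + J²) - 593 = 2*J² - 593 = -593 + 2*J²)
R(Z(20, -23)) + n(485, -142) = (-593 + 2*(-11)²) + (-209 - 1*(-142)) = (-593 + 2*121) + (-209 + 142) = (-593 + 242) - 67 = -351 - 67 = -418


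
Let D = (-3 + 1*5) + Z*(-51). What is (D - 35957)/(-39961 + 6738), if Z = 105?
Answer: 41310/33223 ≈ 1.2434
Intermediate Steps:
D = -5353 (D = (-3 + 1*5) + 105*(-51) = (-3 + 5) - 5355 = 2 - 5355 = -5353)
(D - 35957)/(-39961 + 6738) = (-5353 - 35957)/(-39961 + 6738) = -41310/(-33223) = -41310*(-1/33223) = 41310/33223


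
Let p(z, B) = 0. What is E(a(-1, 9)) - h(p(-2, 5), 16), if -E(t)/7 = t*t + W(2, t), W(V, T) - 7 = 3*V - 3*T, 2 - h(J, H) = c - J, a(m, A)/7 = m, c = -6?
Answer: -589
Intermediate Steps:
a(m, A) = 7*m
h(J, H) = 8 + J (h(J, H) = 2 - (-6 - J) = 2 + (6 + J) = 8 + J)
W(V, T) = 7 - 3*T + 3*V (W(V, T) = 7 + (3*V - 3*T) = 7 + (-3*T + 3*V) = 7 - 3*T + 3*V)
E(t) = -91 - 7*t² + 21*t (E(t) = -7*(t*t + (7 - 3*t + 3*2)) = -7*(t² + (7 - 3*t + 6)) = -7*(t² + (13 - 3*t)) = -7*(13 + t² - 3*t) = -91 - 7*t² + 21*t)
E(a(-1, 9)) - h(p(-2, 5), 16) = (-91 - 7*(7*(-1))² + 21*(7*(-1))) - (8 + 0) = (-91 - 7*(-7)² + 21*(-7)) - 1*8 = (-91 - 7*49 - 147) - 8 = (-91 - 343 - 147) - 8 = -581 - 8 = -589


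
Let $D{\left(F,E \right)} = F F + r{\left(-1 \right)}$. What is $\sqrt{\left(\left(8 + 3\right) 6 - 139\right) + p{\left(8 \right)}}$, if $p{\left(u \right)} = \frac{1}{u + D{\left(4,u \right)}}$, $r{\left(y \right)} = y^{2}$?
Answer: $\frac{4 i \sqrt{114}}{5} \approx 8.5417 i$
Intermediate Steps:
$D{\left(F,E \right)} = 1 + F^{2}$ ($D{\left(F,E \right)} = F F + \left(-1\right)^{2} = F^{2} + 1 = 1 + F^{2}$)
$p{\left(u \right)} = \frac{1}{17 + u}$ ($p{\left(u \right)} = \frac{1}{u + \left(1 + 4^{2}\right)} = \frac{1}{u + \left(1 + 16\right)} = \frac{1}{u + 17} = \frac{1}{17 + u}$)
$\sqrt{\left(\left(8 + 3\right) 6 - 139\right) + p{\left(8 \right)}} = \sqrt{\left(\left(8 + 3\right) 6 - 139\right) + \frac{1}{17 + 8}} = \sqrt{\left(11 \cdot 6 - 139\right) + \frac{1}{25}} = \sqrt{\left(66 - 139\right) + \frac{1}{25}} = \sqrt{-73 + \frac{1}{25}} = \sqrt{- \frac{1824}{25}} = \frac{4 i \sqrt{114}}{5}$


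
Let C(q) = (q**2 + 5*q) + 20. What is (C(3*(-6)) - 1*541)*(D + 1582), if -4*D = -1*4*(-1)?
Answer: -453747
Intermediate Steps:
C(q) = 20 + q**2 + 5*q
D = -1 (D = -(-1*4)*(-1)/4 = -(-1)*(-1) = -1/4*4 = -1)
(C(3*(-6)) - 1*541)*(D + 1582) = ((20 + (3*(-6))**2 + 5*(3*(-6))) - 1*541)*(-1 + 1582) = ((20 + (-18)**2 + 5*(-18)) - 541)*1581 = ((20 + 324 - 90) - 541)*1581 = (254 - 541)*1581 = -287*1581 = -453747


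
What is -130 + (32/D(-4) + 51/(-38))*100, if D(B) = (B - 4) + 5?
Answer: -75860/57 ≈ -1330.9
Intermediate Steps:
D(B) = 1 + B (D(B) = (-4 + B) + 5 = 1 + B)
-130 + (32/D(-4) + 51/(-38))*100 = -130 + (32/(1 - 4) + 51/(-38))*100 = -130 + (32/(-3) + 51*(-1/38))*100 = -130 + (32*(-1/3) - 51/38)*100 = -130 + (-32/3 - 51/38)*100 = -130 - 1369/114*100 = -130 - 68450/57 = -75860/57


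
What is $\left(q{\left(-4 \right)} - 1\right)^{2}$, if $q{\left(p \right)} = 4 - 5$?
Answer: $4$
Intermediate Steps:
$q{\left(p \right)} = -1$ ($q{\left(p \right)} = 4 - 5 = -1$)
$\left(q{\left(-4 \right)} - 1\right)^{2} = \left(-1 - 1\right)^{2} = \left(-2\right)^{2} = 4$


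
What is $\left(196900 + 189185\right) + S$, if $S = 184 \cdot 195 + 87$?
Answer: $422052$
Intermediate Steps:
$S = 35967$ ($S = 35880 + 87 = 35967$)
$\left(196900 + 189185\right) + S = \left(196900 + 189185\right) + 35967 = 386085 + 35967 = 422052$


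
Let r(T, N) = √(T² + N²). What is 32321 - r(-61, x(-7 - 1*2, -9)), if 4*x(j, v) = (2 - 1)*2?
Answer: 32321 - √14885/2 ≈ 32260.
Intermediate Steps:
x(j, v) = ½ (x(j, v) = ((2 - 1)*2)/4 = (1*2)/4 = (¼)*2 = ½)
r(T, N) = √(N² + T²)
32321 - r(-61, x(-7 - 1*2, -9)) = 32321 - √((½)² + (-61)²) = 32321 - √(¼ + 3721) = 32321 - √(14885/4) = 32321 - √14885/2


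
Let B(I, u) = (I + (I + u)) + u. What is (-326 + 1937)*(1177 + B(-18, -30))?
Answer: 1741491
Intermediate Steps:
B(I, u) = 2*I + 2*u (B(I, u) = (u + 2*I) + u = 2*I + 2*u)
(-326 + 1937)*(1177 + B(-18, -30)) = (-326 + 1937)*(1177 + (2*(-18) + 2*(-30))) = 1611*(1177 + (-36 - 60)) = 1611*(1177 - 96) = 1611*1081 = 1741491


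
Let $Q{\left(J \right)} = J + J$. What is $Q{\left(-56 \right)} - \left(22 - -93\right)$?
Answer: $-227$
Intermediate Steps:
$Q{\left(J \right)} = 2 J$
$Q{\left(-56 \right)} - \left(22 - -93\right) = 2 \left(-56\right) - \left(22 - -93\right) = -112 - \left(22 + 93\right) = -112 - 115 = -227$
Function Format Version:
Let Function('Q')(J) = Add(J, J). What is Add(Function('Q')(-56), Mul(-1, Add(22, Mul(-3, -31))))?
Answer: -227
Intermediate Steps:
Function('Q')(J) = Mul(2, J)
Add(Function('Q')(-56), Mul(-1, Add(22, Mul(-3, -31)))) = Add(Mul(2, -56), Mul(-1, Add(22, Mul(-3, -31)))) = Add(-112, Mul(-1, Add(22, 93))) = Add(-112, Mul(-1, 115)) = Add(-112, -115) = -227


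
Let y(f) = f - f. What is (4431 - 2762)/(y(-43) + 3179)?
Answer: 1669/3179 ≈ 0.52501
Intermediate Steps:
y(f) = 0
(4431 - 2762)/(y(-43) + 3179) = (4431 - 2762)/(0 + 3179) = 1669/3179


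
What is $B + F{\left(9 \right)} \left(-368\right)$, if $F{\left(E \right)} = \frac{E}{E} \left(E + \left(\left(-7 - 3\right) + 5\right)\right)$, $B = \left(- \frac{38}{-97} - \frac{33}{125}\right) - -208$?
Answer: $- \frac{15324451}{12125} \approx -1263.9$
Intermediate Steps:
$B = \frac{2523549}{12125}$ ($B = \left(\left(-38\right) \left(- \frac{1}{97}\right) - \frac{33}{125}\right) + 208 = \left(\frac{38}{97} - \frac{33}{125}\right) + 208 = \frac{1549}{12125} + 208 = \frac{2523549}{12125} \approx 208.13$)
$F{\left(E \right)} = -5 + E$ ($F{\left(E \right)} = 1 \left(E + \left(-10 + 5\right)\right) = 1 \left(E - 5\right) = 1 \left(-5 + E\right) = -5 + E$)
$B + F{\left(9 \right)} \left(-368\right) = \frac{2523549}{12125} + \left(-5 + 9\right) \left(-368\right) = \frac{2523549}{12125} + 4 \left(-368\right) = \frac{2523549}{12125} - 1472 = - \frac{15324451}{12125}$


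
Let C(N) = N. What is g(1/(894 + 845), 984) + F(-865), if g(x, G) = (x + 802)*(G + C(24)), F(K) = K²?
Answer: 2706999707/1739 ≈ 1.5566e+6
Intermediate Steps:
g(x, G) = (24 + G)*(802 + x) (g(x, G) = (x + 802)*(G + 24) = (802 + x)*(24 + G) = (24 + G)*(802 + x))
g(1/(894 + 845), 984) + F(-865) = (19248 + 24/(894 + 845) + 802*984 + 984/(894 + 845)) + (-865)² = (19248 + 24/1739 + 789168 + 984/1739) + 748225 = 1405836432/1739 + 748225 = 2706999707/1739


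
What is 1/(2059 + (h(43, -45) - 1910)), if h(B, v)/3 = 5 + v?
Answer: 1/29 ≈ 0.034483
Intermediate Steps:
h(B, v) = 15 + 3*v (h(B, v) = 3*(5 + v) = 15 + 3*v)
1/(2059 + (h(43, -45) - 1910)) = 1/(2059 + ((15 + 3*(-45)) - 1910)) = 1/(2059 + ((15 - 135) - 1910)) = 1/(2059 + (-120 - 1910)) = 1/(2059 - 2030) = 1/29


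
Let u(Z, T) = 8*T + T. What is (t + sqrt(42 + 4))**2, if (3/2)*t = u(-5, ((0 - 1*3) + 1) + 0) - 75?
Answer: (62 - sqrt(46))**2 ≈ 3049.0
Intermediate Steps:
u(Z, T) = 9*T
t = -62 (t = 2*(9*(((0 - 1*3) + 1) + 0) - 75)/3 = 2*(9*(((0 - 3) + 1) + 0) - 75)/3 = 2*(9*((-3 + 1) + 0) - 75)/3 = 2*(9*(-2 + 0) - 75)/3 = 2*(9*(-2) - 75)/3 = 2*(-18 - 75)/3 = (2/3)*(-93) = -62)
(t + sqrt(42 + 4))**2 = (-62 + sqrt(42 + 4))**2 = (-62 + sqrt(46))**2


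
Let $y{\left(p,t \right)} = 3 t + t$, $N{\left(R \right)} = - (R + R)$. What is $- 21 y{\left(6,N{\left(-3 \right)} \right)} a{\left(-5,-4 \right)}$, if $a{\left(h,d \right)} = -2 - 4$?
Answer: $3024$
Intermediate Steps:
$a{\left(h,d \right)} = -6$
$N{\left(R \right)} = - 2 R$
$y{\left(p,t \right)} = 4 t$
$- 21 y{\left(6,N{\left(-3 \right)} \right)} a{\left(-5,-4 \right)} = - 21 \cdot 4 \left(\left(-2\right) \left(-3\right)\right) \left(-6\right) = - 21 \cdot 4 \cdot 6 \left(-6\right) = \left(-21\right) 24 \left(-6\right) = \left(-504\right) \left(-6\right) = 3024$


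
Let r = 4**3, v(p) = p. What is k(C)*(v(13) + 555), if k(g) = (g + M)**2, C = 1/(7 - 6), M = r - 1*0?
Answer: 2399800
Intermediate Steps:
r = 64
M = 64 (M = 64 - 1*0 = 64 + 0 = 64)
C = 1 (C = 1/1 = 1)
k(g) = (64 + g)**2 (k(g) = (g + 64)**2 = (64 + g)**2)
k(C)*(v(13) + 555) = (64 + 1)**2*(13 + 555) = 65**2*568 = 4225*568 = 2399800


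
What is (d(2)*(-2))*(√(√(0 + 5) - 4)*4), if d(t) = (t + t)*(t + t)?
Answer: -128*I*√(4 - √5) ≈ -170.0*I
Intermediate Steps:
d(t) = 4*t² (d(t) = (2*t)*(2*t) = 4*t²)
(d(2)*(-2))*(√(√(0 + 5) - 4)*4) = ((4*2²)*(-2))*(√(√(0 + 5) - 4)*4) = ((4*4)*(-2))*(√(√5 - 4)*4) = (16*(-2))*(√(-4 + √5)*4) = -128*√(-4 + √5)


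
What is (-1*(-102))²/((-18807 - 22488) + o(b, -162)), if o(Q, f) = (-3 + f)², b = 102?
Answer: -1734/2345 ≈ -0.73945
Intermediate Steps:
(-1*(-102))²/((-18807 - 22488) + o(b, -162)) = (-1*(-102))²/((-18807 - 22488) + (-3 - 162)²) = 102²/(-41295 + (-165)²) = 10404/(-41295 + 27225) = 10404/(-14070) = 10404*(-1/14070) = -1734/2345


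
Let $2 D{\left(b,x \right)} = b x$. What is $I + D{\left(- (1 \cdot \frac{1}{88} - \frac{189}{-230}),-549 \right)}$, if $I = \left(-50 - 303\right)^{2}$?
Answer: $\frac{2526714779}{20240} \approx 1.2484 \cdot 10^{5}$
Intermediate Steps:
$I = 124609$ ($I = \left(-353\right)^{2} = 124609$)
$D{\left(b,x \right)} = \frac{b x}{2}$
$I + D{\left(- (1 \cdot \frac{1}{88} - \frac{189}{-230}),-549 \right)} = 124609 + \frac{1}{2} \left(- (1 \cdot \frac{1}{88} - \frac{189}{-230})\right) \left(-549\right) = 124609 + \frac{1}{2} \left(- (1 \cdot \frac{1}{88} - - \frac{189}{230})\right) \left(-549\right) = 124609 + \frac{1}{2} \left(- (\frac{1}{88} + \frac{189}{230})\right) \left(-549\right) = 124609 + \frac{1}{2} \left(\left(-1\right) \frac{8431}{10120}\right) \left(-549\right) = 124609 + \frac{1}{2} \left(- \frac{8431}{10120}\right) \left(-549\right) = 124609 + \frac{4628619}{20240} = \frac{2526714779}{20240}$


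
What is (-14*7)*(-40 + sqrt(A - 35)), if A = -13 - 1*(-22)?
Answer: 3920 - 98*I*sqrt(26) ≈ 3920.0 - 499.7*I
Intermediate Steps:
A = 9 (A = -13 + 22 = 9)
(-14*7)*(-40 + sqrt(A - 35)) = (-14*7)*(-40 + sqrt(9 - 35)) = -98*(-40 + sqrt(-26)) = -98*(-40 + I*sqrt(26)) = 3920 - 98*I*sqrt(26)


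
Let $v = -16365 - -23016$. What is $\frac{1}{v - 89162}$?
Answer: $- \frac{1}{82511} \approx -1.212 \cdot 10^{-5}$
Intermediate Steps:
$v = 6651$ ($v = -16365 + 23016 = 6651$)
$\frac{1}{v - 89162} = \frac{1}{6651 - 89162} = \frac{1}{-82511} = - \frac{1}{82511}$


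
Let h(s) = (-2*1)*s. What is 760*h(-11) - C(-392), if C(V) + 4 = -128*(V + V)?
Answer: -83628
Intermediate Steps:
C(V) = -4 - 256*V (C(V) = -4 - 128*(V + V) = -4 - 256*V)
h(s) = -2*s
760*h(-11) - C(-392) = 760*(-2*(-11)) - (-4 - 256*(-392)) = 760*22 - (-4 + 100352) = 16720 - 1*100348 = 16720 - 100348 = -83628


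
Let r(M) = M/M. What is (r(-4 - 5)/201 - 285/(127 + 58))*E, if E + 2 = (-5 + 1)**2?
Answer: -159880/7437 ≈ -21.498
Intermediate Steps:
r(M) = 1
E = 14 (E = -2 + (-5 + 1)**2 = -2 + (-4)**2 = -2 + 16 = 14)
(r(-4 - 5)/201 - 285/(127 + 58))*E = (1/201 - 285/(127 + 58))*14 = (1*(1/201) - 285/185)*14 = (1/201 - 285*1/185)*14 = (1/201 - 57/37)*14 = -11420/7437*14 = -159880/7437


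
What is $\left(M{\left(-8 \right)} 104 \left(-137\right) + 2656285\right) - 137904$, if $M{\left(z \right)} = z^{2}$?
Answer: $1606509$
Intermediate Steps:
$\left(M{\left(-8 \right)} 104 \left(-137\right) + 2656285\right) - 137904 = \left(\left(-8\right)^{2} \cdot 104 \left(-137\right) + 2656285\right) - 137904 = \left(64 \cdot 104 \left(-137\right) + 2656285\right) - 137904 = \left(6656 \left(-137\right) + 2656285\right) - 137904 = \left(-911872 + 2656285\right) - 137904 = 1744413 - 137904 = 1606509$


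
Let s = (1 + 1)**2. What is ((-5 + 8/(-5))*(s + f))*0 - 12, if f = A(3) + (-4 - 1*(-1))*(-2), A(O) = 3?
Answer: -12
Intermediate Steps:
f = 9 (f = 3 + (-4 - 1*(-1))*(-2) = 3 + (-4 + 1)*(-2) = 3 - 3*(-2) = 3 + 6 = 9)
s = 4 (s = 2**2 = 4)
((-5 + 8/(-5))*(s + f))*0 - 12 = ((-5 + 8/(-5))*(4 + 9))*0 - 12 = ((-5 + 8*(-1/5))*13)*0 - 12 = ((-5 - 8/5)*13)*0 - 12 = -33/5*13*0 - 12 = -429/5*0 - 12 = 0 - 12 = -12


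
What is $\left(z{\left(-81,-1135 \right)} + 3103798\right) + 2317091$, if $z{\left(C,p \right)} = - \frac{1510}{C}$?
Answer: $\frac{439093519}{81} \approx 5.4209 \cdot 10^{6}$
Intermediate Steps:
$\left(z{\left(-81,-1135 \right)} + 3103798\right) + 2317091 = \left(- \frac{1510}{-81} + 3103798\right) + 2317091 = \left(\left(-1510\right) \left(- \frac{1}{81}\right) + 3103798\right) + 2317091 = \left(\frac{1510}{81} + 3103798\right) + 2317091 = \frac{251409148}{81} + 2317091 = \frac{439093519}{81}$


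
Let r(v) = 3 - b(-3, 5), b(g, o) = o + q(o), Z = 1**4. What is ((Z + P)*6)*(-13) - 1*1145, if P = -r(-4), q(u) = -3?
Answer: -1145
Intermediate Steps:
Z = 1
b(g, o) = -3 + o (b(g, o) = o - 3 = -3 + o)
r(v) = 1 (r(v) = 3 - (-3 + 5) = 3 - 1*2 = 3 - 2 = 1)
P = -1 (P = -1*1 = -1)
((Z + P)*6)*(-13) - 1*1145 = ((1 - 1)*6)*(-13) - 1*1145 = (0*6)*(-13) - 1145 = 0*(-13) - 1145 = 0 - 1145 = -1145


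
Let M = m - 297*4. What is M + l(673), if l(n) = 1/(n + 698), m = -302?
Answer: -2042789/1371 ≈ -1490.0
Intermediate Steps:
M = -1490 (M = -302 - 297*4 = -302 - 1188 = -1490)
l(n) = 1/(698 + n)
M + l(673) = -1490 + 1/(698 + 673) = -1490 + 1/1371 = -2042789/1371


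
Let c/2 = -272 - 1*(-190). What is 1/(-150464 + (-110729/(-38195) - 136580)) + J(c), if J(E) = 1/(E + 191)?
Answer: 1218055954/32890604553 ≈ 0.037034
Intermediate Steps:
c = -164 (c = 2*(-272 - 1*(-190)) = 2*(-272 + 190) = 2*(-82) = -164)
J(E) = 1/(191 + E)
1/(-150464 + (-110729/(-38195) - 136580)) + J(c) = 1/(-150464 + (-110729/(-38195) - 136580)) + 1/(191 - 164) = 1/(-150464 + (-110729*(-1/38195) - 136580)) + 1/27 = 1/(-150464 + (110729/38195 - 136580)) + 1/27 = 1/(-150464 - 5216562371/38195) + 1/27 = 1/(-10963534851/38195) + 1/27 = -38195/10963534851 + 1/27 = 1218055954/32890604553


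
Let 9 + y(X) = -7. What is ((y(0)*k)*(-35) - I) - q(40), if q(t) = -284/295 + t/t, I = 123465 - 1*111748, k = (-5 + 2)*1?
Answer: -3952126/295 ≈ -13397.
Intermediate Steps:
k = -3 (k = -3*1 = -3)
y(X) = -16 (y(X) = -9 - 7 = -16)
I = 11717 (I = 123465 - 111748 = 11717)
q(t) = 11/295 (q(t) = -284*1/295 + 1 = -284/295 + 1 = 11/295)
((y(0)*k)*(-35) - I) - q(40) = (-16*(-3)*(-35) - 1*11717) - 1*11/295 = (48*(-35) - 11717) - 11/295 = (-1680 - 11717) - 11/295 = -13397 - 11/295 = -3952126/295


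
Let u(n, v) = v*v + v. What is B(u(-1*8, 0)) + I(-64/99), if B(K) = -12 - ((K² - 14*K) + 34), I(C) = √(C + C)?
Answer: -46 + 8*I*√22/33 ≈ -46.0 + 1.1371*I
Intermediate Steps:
u(n, v) = v + v² (u(n, v) = v² + v = v + v²)
I(C) = √2*√C (I(C) = √(2*C) = √2*√C)
B(K) = -46 - K² + 14*K (B(K) = -12 - (34 + K² - 14*K) = -12 + (-34 - K² + 14*K) = -46 - K² + 14*K)
B(u(-1*8, 0)) + I(-64/99) = (-46 - (0*(1 + 0))² + 14*(0*(1 + 0))) + √2*√(-64/99) = (-46 - (0*1)² + 14*(0*1)) + √2*√(-64*1/99) = (-46 - 1*0² + 14*0) + √2*√(-64/99) = (-46 - 1*0 + 0) + √2*(8*I*√11/33) = (-46 + 0 + 0) + 8*I*√22/33 = -46 + 8*I*√22/33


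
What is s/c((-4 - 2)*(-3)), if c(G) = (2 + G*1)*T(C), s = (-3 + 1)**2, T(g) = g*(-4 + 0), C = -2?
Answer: 1/40 ≈ 0.025000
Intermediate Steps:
T(g) = -4*g (T(g) = g*(-4) = -4*g)
s = 4 (s = (-2)**2 = 4)
c(G) = 16 + 8*G (c(G) = (2 + G*1)*(-4*(-2)) = (2 + G)*8 = 16 + 8*G)
s/c((-4 - 2)*(-3)) = 4/(16 + 8*((-4 - 2)*(-3))) = 4/(16 + 8*(-6*(-3))) = 4/(16 + 8*18) = 4/(16 + 144) = 4/160 = 4*(1/160) = 1/40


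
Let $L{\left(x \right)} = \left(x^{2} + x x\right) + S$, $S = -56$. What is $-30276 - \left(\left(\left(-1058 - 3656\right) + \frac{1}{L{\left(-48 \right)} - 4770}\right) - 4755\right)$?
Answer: $- \frac{4535925}{218} \approx -20807.0$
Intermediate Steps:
$L{\left(x \right)} = -56 + 2 x^{2}$ ($L{\left(x \right)} = \left(x^{2} + x x\right) - 56 = \left(x^{2} + x^{2}\right) - 56 = 2 x^{2} - 56 = -56 + 2 x^{2}$)
$-30276 - \left(\left(\left(-1058 - 3656\right) + \frac{1}{L{\left(-48 \right)} - 4770}\right) - 4755\right) = -30276 - \left(\left(\left(-1058 - 3656\right) + \frac{1}{\left(-56 + 2 \left(-48\right)^{2}\right) - 4770}\right) - 4755\right) = -30276 - \left(\left(-4714 + \frac{1}{\left(-56 + 2 \cdot 2304\right) - 4770}\right) - 4755\right) = -30276 - \left(\left(-4714 + \frac{1}{\left(-56 + 4608\right) - 4770}\right) - 4755\right) = -30276 - \left(\left(-4714 + \frac{1}{4552 - 4770}\right) - 4755\right) = -30276 - \left(\left(-4714 + \frac{1}{-218}\right) - 4755\right) = -30276 - \left(\left(-4714 - \frac{1}{218}\right) - 4755\right) = -30276 - \left(- \frac{1027653}{218} - 4755\right) = -30276 - - \frac{2064243}{218} = -30276 + \frac{2064243}{218} = - \frac{4535925}{218}$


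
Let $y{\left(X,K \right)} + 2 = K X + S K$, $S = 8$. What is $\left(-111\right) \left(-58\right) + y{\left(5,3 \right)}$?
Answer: $6475$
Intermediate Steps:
$y{\left(X,K \right)} = -2 + 8 K + K X$ ($y{\left(X,K \right)} = -2 + \left(K X + 8 K\right) = -2 + \left(8 K + K X\right) = -2 + 8 K + K X$)
$\left(-111\right) \left(-58\right) + y{\left(5,3 \right)} = \left(-111\right) \left(-58\right) + \left(-2 + 8 \cdot 3 + 3 \cdot 5\right) = 6438 + \left(-2 + 24 + 15\right) = 6438 + 37 = 6475$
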